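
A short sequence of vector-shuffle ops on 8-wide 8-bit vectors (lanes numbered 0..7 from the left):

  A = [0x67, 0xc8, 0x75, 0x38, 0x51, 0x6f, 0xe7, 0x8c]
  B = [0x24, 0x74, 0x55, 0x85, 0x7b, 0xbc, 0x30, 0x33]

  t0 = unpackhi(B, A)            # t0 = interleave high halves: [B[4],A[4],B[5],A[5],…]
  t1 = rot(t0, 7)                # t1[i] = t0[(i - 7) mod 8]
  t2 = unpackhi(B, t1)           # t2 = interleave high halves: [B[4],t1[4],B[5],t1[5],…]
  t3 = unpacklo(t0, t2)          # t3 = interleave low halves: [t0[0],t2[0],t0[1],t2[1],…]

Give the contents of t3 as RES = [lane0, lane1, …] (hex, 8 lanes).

t0 = [0x7b, 0x51, 0xbc, 0x6f, 0x30, 0xe7, 0x33, 0x8c]
t1 = [0x51, 0xbc, 0x6f, 0x30, 0xe7, 0x33, 0x8c, 0x7b]
t2 = [0x7b, 0xe7, 0xbc, 0x33, 0x30, 0x8c, 0x33, 0x7b]
t3 = [0x7b, 0x7b, 0x51, 0xe7, 0xbc, 0xbc, 0x6f, 0x33]

RES = [ 0x7b  0x7b  0x51  0xe7  0xbc  0xbc  0x6f  0x33 ]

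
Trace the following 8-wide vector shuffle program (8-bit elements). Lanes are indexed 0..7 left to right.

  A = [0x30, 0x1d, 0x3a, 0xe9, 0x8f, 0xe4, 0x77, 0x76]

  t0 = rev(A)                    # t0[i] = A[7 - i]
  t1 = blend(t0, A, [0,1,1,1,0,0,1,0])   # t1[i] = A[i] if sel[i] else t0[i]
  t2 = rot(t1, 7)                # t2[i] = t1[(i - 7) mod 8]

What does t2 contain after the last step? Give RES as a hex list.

  t0: 76 77 e4 8f e9 3a 1d 30
  t1: 76 1d 3a e9 e9 3a 77 30
  t2: 1d 3a e9 e9 3a 77 30 76

RES = [ 0x1d  0x3a  0xe9  0xe9  0x3a  0x77  0x30  0x76 ]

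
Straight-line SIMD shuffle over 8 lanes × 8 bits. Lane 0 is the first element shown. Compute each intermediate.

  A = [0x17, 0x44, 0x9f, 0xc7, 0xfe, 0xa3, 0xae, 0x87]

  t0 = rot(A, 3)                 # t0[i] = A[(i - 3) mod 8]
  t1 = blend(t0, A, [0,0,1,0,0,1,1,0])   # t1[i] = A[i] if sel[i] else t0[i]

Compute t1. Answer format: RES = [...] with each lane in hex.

t0 = [0xa3, 0xae, 0x87, 0x17, 0x44, 0x9f, 0xc7, 0xfe]
t1 = [0xa3, 0xae, 0x9f, 0x17, 0x44, 0xa3, 0xae, 0xfe]

RES = [ 0xa3  0xae  0x9f  0x17  0x44  0xa3  0xae  0xfe ]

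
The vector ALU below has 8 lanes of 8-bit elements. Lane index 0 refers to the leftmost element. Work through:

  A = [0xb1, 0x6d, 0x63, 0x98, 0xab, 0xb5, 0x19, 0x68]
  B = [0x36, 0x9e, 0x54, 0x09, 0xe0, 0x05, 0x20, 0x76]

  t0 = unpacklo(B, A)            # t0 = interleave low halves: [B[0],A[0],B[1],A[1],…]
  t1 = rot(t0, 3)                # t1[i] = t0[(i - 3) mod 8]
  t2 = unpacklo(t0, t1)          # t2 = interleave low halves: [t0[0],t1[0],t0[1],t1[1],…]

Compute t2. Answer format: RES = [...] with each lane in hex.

t0 = [0x36, 0xb1, 0x9e, 0x6d, 0x54, 0x63, 0x09, 0x98]
t1 = [0x63, 0x09, 0x98, 0x36, 0xb1, 0x9e, 0x6d, 0x54]
t2 = [0x36, 0x63, 0xb1, 0x09, 0x9e, 0x98, 0x6d, 0x36]

RES = [ 0x36  0x63  0xb1  0x09  0x9e  0x98  0x6d  0x36 ]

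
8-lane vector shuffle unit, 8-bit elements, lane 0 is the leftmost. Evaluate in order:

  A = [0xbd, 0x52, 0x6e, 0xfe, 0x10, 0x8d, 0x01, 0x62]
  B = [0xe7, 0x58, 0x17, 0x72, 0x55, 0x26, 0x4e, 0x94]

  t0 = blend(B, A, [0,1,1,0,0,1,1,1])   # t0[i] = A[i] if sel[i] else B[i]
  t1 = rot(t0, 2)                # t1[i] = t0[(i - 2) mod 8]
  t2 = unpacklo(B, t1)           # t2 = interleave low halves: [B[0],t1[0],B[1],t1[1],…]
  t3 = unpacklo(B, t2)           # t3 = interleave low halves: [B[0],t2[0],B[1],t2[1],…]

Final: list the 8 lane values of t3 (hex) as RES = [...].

  t0: e7 52 6e 72 55 8d 01 62
  t1: 01 62 e7 52 6e 72 55 8d
  t2: e7 01 58 62 17 e7 72 52
  t3: e7 e7 58 01 17 58 72 62

RES = [ 0xe7  0xe7  0x58  0x01  0x17  0x58  0x72  0x62 ]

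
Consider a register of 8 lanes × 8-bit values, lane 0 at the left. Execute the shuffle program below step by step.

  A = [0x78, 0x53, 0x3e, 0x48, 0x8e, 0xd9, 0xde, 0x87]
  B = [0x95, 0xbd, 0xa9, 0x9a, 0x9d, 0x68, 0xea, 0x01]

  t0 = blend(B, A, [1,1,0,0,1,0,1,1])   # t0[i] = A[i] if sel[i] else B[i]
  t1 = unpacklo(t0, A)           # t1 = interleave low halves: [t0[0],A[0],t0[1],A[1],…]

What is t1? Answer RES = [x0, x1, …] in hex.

→ t0 |78|53|a9|9a|8e|68|de|87|
→ t1 |78|78|53|53|a9|3e|9a|48|

RES = [ 0x78  0x78  0x53  0x53  0xa9  0x3e  0x9a  0x48 ]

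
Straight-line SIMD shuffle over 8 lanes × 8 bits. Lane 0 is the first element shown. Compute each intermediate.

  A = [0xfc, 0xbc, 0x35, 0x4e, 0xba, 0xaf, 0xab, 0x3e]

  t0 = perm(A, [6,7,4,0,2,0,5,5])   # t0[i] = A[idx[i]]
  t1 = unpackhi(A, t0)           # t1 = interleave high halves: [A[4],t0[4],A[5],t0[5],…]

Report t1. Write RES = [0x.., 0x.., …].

RES = [0xba, 0x35, 0xaf, 0xfc, 0xab, 0xaf, 0x3e, 0xaf]

→ t0 |ab|3e|ba|fc|35|fc|af|af|
→ t1 |ba|35|af|fc|ab|af|3e|af|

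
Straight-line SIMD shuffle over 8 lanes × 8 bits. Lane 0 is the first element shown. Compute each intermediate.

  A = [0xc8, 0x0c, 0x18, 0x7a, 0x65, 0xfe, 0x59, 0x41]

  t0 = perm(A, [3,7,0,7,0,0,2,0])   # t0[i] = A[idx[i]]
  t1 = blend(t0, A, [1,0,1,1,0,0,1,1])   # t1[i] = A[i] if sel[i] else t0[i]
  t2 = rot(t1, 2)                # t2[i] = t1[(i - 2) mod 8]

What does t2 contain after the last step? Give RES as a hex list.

t0 = [0x7a, 0x41, 0xc8, 0x41, 0xc8, 0xc8, 0x18, 0xc8]
t1 = [0xc8, 0x41, 0x18, 0x7a, 0xc8, 0xc8, 0x59, 0x41]
t2 = [0x59, 0x41, 0xc8, 0x41, 0x18, 0x7a, 0xc8, 0xc8]

RES = [ 0x59  0x41  0xc8  0x41  0x18  0x7a  0xc8  0xc8 ]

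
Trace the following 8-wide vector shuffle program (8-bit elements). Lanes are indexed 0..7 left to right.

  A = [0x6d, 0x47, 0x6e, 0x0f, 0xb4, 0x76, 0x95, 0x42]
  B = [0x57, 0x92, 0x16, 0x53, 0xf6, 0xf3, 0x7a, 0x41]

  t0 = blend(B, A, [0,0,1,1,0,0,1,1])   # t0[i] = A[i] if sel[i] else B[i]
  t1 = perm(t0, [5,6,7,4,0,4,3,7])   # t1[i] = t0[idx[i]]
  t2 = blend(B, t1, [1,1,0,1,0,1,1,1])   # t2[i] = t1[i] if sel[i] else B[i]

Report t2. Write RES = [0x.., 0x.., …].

RES = [0xf3, 0x95, 0x16, 0xf6, 0xf6, 0xf6, 0x0f, 0x42]

  t0: 57 92 6e 0f f6 f3 95 42
  t1: f3 95 42 f6 57 f6 0f 42
  t2: f3 95 16 f6 f6 f6 0f 42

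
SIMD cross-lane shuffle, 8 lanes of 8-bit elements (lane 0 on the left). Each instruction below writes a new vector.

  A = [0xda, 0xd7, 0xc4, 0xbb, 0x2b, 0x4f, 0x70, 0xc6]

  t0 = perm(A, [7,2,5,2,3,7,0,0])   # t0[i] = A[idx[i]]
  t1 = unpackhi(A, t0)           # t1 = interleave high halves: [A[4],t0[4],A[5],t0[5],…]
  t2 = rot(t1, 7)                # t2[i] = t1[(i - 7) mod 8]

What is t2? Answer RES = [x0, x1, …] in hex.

RES = [0xbb, 0x4f, 0xc6, 0x70, 0xda, 0xc6, 0xda, 0x2b]

  t0: c6 c4 4f c4 bb c6 da da
  t1: 2b bb 4f c6 70 da c6 da
  t2: bb 4f c6 70 da c6 da 2b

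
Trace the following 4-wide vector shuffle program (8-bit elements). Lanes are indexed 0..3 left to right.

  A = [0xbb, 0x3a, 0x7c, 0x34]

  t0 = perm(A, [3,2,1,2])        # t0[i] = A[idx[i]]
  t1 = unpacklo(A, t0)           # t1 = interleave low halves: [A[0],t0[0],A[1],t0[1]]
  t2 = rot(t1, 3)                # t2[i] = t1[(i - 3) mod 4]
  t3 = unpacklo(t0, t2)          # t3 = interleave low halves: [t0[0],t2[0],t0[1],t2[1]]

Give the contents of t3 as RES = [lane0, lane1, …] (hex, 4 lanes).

RES = [0x34, 0x34, 0x7c, 0x3a]

t0 = [0x34, 0x7c, 0x3a, 0x7c]
t1 = [0xbb, 0x34, 0x3a, 0x7c]
t2 = [0x34, 0x3a, 0x7c, 0xbb]
t3 = [0x34, 0x34, 0x7c, 0x3a]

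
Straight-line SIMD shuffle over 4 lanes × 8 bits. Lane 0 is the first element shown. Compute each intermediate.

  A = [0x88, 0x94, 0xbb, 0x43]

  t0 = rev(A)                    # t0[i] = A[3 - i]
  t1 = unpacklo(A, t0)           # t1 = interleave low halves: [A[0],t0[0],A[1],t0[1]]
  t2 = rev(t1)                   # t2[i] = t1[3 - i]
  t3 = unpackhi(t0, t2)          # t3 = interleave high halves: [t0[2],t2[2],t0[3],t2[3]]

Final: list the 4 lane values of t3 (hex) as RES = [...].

RES = [0x94, 0x43, 0x88, 0x88]

→ t0 |43|bb|94|88|
→ t1 |88|43|94|bb|
→ t2 |bb|94|43|88|
→ t3 |94|43|88|88|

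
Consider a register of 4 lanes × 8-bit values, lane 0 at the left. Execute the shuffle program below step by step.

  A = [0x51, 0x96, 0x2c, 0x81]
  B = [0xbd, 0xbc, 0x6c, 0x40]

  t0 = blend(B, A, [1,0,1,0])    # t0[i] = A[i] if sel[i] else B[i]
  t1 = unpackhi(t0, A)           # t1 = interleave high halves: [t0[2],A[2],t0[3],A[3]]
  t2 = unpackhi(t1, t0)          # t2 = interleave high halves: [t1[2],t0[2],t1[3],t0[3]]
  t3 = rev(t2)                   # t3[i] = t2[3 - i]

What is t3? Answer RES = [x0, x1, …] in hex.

RES = [0x40, 0x81, 0x2c, 0x40]

  t0: 51 bc 2c 40
  t1: 2c 2c 40 81
  t2: 40 2c 81 40
  t3: 40 81 2c 40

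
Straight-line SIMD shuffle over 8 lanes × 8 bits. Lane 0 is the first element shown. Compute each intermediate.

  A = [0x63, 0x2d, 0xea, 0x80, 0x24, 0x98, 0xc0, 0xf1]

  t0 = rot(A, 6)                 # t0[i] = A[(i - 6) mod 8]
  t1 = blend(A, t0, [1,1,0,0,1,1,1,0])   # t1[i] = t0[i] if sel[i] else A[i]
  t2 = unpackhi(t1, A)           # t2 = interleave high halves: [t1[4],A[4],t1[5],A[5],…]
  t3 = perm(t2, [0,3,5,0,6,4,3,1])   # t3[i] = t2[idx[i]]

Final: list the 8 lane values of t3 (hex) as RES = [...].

→ t0 |ea|80|24|98|c0|f1|63|2d|
→ t1 |ea|80|ea|80|c0|f1|63|f1|
→ t2 |c0|24|f1|98|63|c0|f1|f1|
→ t3 |c0|98|c0|c0|f1|63|98|24|

RES = [ 0xc0  0x98  0xc0  0xc0  0xf1  0x63  0x98  0x24 ]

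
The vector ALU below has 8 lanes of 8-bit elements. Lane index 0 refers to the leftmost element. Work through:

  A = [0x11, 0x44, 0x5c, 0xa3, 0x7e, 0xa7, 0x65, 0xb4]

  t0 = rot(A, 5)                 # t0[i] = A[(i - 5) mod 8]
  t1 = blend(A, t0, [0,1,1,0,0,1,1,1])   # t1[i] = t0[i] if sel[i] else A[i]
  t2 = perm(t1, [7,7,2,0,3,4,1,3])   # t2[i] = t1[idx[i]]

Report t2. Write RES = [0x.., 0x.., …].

t0 = [0xa3, 0x7e, 0xa7, 0x65, 0xb4, 0x11, 0x44, 0x5c]
t1 = [0x11, 0x7e, 0xa7, 0xa3, 0x7e, 0x11, 0x44, 0x5c]
t2 = [0x5c, 0x5c, 0xa7, 0x11, 0xa3, 0x7e, 0x7e, 0xa3]

RES = [ 0x5c  0x5c  0xa7  0x11  0xa3  0x7e  0x7e  0xa3 ]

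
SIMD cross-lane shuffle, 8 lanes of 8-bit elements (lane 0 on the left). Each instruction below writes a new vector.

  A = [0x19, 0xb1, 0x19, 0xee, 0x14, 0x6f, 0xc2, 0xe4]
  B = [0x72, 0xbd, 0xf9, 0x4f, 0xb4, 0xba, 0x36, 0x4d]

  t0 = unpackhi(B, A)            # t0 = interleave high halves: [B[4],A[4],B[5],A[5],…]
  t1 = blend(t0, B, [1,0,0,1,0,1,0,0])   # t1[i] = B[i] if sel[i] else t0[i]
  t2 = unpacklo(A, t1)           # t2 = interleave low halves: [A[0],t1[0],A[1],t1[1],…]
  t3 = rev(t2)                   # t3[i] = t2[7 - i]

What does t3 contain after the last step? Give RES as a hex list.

t0 = [0xb4, 0x14, 0xba, 0x6f, 0x36, 0xc2, 0x4d, 0xe4]
t1 = [0x72, 0x14, 0xba, 0x4f, 0x36, 0xba, 0x4d, 0xe4]
t2 = [0x19, 0x72, 0xb1, 0x14, 0x19, 0xba, 0xee, 0x4f]
t3 = [0x4f, 0xee, 0xba, 0x19, 0x14, 0xb1, 0x72, 0x19]

RES = [0x4f, 0xee, 0xba, 0x19, 0x14, 0xb1, 0x72, 0x19]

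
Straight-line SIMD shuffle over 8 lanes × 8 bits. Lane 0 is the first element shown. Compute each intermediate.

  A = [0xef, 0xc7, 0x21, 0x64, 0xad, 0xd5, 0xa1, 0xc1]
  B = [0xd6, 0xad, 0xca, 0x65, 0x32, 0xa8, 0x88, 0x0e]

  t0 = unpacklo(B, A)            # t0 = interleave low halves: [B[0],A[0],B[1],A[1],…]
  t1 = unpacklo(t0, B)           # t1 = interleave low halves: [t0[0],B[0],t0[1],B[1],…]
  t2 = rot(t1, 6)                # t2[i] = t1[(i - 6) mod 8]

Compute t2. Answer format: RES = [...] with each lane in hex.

RES = [ 0xef  0xad  0xad  0xca  0xc7  0x65  0xd6  0xd6 ]

t0 = [0xd6, 0xef, 0xad, 0xc7, 0xca, 0x21, 0x65, 0x64]
t1 = [0xd6, 0xd6, 0xef, 0xad, 0xad, 0xca, 0xc7, 0x65]
t2 = [0xef, 0xad, 0xad, 0xca, 0xc7, 0x65, 0xd6, 0xd6]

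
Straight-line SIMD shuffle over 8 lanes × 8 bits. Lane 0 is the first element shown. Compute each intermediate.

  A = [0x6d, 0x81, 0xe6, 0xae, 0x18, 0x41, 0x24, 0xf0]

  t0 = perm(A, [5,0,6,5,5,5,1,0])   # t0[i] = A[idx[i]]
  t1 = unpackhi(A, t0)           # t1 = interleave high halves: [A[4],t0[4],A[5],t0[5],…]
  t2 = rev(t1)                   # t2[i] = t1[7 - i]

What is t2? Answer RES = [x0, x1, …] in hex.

RES = [ 0x6d  0xf0  0x81  0x24  0x41  0x41  0x41  0x18 ]

  t0: 41 6d 24 41 41 41 81 6d
  t1: 18 41 41 41 24 81 f0 6d
  t2: 6d f0 81 24 41 41 41 18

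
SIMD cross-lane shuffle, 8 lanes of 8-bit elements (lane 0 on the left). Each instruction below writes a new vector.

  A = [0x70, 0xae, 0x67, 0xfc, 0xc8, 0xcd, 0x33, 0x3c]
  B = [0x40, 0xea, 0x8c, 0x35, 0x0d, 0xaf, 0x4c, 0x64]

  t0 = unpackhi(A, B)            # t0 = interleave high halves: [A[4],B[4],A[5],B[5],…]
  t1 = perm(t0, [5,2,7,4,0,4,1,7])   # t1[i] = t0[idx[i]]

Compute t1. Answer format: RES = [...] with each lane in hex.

t0 = [0xc8, 0x0d, 0xcd, 0xaf, 0x33, 0x4c, 0x3c, 0x64]
t1 = [0x4c, 0xcd, 0x64, 0x33, 0xc8, 0x33, 0x0d, 0x64]

RES = [ 0x4c  0xcd  0x64  0x33  0xc8  0x33  0x0d  0x64 ]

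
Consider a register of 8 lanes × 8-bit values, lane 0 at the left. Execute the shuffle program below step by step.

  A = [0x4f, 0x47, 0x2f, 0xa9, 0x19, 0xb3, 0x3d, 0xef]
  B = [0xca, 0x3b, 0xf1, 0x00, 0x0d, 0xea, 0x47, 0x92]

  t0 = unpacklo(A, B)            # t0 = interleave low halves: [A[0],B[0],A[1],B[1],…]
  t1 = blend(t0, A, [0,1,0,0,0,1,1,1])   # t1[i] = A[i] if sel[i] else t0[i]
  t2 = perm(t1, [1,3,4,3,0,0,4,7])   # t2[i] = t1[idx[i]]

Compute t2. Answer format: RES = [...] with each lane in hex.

RES = [0x47, 0x3b, 0x2f, 0x3b, 0x4f, 0x4f, 0x2f, 0xef]

t0 = [0x4f, 0xca, 0x47, 0x3b, 0x2f, 0xf1, 0xa9, 0x00]
t1 = [0x4f, 0x47, 0x47, 0x3b, 0x2f, 0xb3, 0x3d, 0xef]
t2 = [0x47, 0x3b, 0x2f, 0x3b, 0x4f, 0x4f, 0x2f, 0xef]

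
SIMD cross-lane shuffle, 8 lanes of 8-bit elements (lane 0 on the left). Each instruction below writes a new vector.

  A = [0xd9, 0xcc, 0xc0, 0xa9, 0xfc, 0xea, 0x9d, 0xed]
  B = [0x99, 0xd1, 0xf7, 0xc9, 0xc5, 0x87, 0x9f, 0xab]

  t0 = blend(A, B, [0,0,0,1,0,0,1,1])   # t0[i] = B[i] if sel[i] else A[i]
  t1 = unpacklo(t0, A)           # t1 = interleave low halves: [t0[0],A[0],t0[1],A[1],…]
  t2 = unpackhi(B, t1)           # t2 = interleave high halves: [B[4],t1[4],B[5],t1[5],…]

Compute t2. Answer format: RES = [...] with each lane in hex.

RES = [ 0xc5  0xc0  0x87  0xc0  0x9f  0xc9  0xab  0xa9 ]

→ t0 |d9|cc|c0|c9|fc|ea|9f|ab|
→ t1 |d9|d9|cc|cc|c0|c0|c9|a9|
→ t2 |c5|c0|87|c0|9f|c9|ab|a9|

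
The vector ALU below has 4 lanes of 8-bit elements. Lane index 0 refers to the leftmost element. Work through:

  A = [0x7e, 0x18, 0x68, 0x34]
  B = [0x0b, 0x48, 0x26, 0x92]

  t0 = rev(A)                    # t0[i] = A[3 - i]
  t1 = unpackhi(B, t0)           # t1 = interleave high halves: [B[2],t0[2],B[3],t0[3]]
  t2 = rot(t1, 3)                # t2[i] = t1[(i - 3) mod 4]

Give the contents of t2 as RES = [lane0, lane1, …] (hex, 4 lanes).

t0 = [0x34, 0x68, 0x18, 0x7e]
t1 = [0x26, 0x18, 0x92, 0x7e]
t2 = [0x18, 0x92, 0x7e, 0x26]

RES = [0x18, 0x92, 0x7e, 0x26]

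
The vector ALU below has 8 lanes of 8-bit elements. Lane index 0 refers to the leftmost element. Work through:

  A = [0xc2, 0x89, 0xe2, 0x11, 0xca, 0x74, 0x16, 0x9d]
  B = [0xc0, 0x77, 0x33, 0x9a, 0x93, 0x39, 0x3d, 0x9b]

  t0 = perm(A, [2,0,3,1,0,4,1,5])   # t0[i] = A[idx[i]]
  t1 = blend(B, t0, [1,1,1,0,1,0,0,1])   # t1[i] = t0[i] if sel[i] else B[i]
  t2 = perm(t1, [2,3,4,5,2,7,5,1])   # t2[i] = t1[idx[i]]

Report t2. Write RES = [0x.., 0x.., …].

RES = [ 0x11  0x9a  0xc2  0x39  0x11  0x74  0x39  0xc2 ]

→ t0 |e2|c2|11|89|c2|ca|89|74|
→ t1 |e2|c2|11|9a|c2|39|3d|74|
→ t2 |11|9a|c2|39|11|74|39|c2|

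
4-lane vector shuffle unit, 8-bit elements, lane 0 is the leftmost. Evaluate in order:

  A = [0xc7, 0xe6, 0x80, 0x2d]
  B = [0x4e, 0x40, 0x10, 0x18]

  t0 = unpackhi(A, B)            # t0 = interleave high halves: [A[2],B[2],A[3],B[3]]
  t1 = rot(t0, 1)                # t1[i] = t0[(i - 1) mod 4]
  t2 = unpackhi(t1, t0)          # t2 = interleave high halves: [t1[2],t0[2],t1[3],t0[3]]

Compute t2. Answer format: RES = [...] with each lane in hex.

→ t0 |80|10|2d|18|
→ t1 |18|80|10|2d|
→ t2 |10|2d|2d|18|

RES = [0x10, 0x2d, 0x2d, 0x18]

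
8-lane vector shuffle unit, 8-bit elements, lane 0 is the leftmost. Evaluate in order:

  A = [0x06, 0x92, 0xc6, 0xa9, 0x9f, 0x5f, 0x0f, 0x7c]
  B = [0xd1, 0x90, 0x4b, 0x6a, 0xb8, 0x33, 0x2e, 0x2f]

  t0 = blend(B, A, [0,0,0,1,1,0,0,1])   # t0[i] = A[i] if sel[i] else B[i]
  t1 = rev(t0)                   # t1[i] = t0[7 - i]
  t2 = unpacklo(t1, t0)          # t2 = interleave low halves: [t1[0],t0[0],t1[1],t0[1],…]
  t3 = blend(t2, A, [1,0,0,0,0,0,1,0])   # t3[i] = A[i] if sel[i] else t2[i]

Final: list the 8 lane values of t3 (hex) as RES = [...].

→ t0 |d1|90|4b|a9|9f|33|2e|7c|
→ t1 |7c|2e|33|9f|a9|4b|90|d1|
→ t2 |7c|d1|2e|90|33|4b|9f|a9|
→ t3 |06|d1|2e|90|33|4b|0f|a9|

RES = [ 0x06  0xd1  0x2e  0x90  0x33  0x4b  0x0f  0xa9 ]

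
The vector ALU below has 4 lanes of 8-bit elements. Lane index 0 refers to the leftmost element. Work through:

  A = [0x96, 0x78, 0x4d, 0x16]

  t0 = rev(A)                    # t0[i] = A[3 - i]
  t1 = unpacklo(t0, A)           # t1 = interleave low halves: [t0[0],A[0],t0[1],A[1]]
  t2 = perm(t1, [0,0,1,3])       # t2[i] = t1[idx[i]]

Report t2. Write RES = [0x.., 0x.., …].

→ t0 |16|4d|78|96|
→ t1 |16|96|4d|78|
→ t2 |16|16|96|78|

RES = [0x16, 0x16, 0x96, 0x78]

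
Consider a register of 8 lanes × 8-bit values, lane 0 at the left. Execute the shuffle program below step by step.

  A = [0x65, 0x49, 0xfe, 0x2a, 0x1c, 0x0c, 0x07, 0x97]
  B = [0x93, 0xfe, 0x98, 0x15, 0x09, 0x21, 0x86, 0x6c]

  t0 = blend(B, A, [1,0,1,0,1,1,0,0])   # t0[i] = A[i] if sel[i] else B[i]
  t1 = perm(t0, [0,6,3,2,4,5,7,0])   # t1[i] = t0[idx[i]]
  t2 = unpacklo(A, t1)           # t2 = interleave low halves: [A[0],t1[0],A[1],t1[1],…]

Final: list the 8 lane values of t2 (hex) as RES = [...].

RES = [0x65, 0x65, 0x49, 0x86, 0xfe, 0x15, 0x2a, 0xfe]

  t0: 65 fe fe 15 1c 0c 86 6c
  t1: 65 86 15 fe 1c 0c 6c 65
  t2: 65 65 49 86 fe 15 2a fe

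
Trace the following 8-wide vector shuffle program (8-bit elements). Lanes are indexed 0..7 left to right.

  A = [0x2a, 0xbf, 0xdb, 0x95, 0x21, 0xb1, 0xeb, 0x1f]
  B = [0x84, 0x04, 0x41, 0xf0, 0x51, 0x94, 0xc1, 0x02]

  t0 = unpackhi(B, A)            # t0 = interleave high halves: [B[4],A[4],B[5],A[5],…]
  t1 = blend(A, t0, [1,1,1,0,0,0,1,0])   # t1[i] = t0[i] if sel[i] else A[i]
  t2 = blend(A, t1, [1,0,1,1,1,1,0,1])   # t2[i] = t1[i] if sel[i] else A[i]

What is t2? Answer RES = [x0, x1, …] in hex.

RES = [ 0x51  0xbf  0x94  0x95  0x21  0xb1  0xeb  0x1f ]

  t0: 51 21 94 b1 c1 eb 02 1f
  t1: 51 21 94 95 21 b1 02 1f
  t2: 51 bf 94 95 21 b1 eb 1f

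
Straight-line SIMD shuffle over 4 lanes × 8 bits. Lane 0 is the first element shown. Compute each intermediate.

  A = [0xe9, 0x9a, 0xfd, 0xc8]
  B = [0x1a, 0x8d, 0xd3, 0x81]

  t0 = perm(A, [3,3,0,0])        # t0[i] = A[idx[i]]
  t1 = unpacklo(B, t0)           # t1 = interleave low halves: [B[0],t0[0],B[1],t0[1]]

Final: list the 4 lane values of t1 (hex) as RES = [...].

→ t0 |c8|c8|e9|e9|
→ t1 |1a|c8|8d|c8|

RES = [ 0x1a  0xc8  0x8d  0xc8 ]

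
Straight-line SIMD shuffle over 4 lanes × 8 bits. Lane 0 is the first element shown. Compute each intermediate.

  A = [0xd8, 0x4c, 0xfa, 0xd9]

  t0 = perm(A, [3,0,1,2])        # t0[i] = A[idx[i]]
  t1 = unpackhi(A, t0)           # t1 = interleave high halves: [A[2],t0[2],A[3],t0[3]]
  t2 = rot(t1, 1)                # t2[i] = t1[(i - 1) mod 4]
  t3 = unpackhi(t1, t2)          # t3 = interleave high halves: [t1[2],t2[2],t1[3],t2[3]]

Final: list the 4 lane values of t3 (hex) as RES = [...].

→ t0 |d9|d8|4c|fa|
→ t1 |fa|4c|d9|fa|
→ t2 |fa|fa|4c|d9|
→ t3 |d9|4c|fa|d9|

RES = [ 0xd9  0x4c  0xfa  0xd9 ]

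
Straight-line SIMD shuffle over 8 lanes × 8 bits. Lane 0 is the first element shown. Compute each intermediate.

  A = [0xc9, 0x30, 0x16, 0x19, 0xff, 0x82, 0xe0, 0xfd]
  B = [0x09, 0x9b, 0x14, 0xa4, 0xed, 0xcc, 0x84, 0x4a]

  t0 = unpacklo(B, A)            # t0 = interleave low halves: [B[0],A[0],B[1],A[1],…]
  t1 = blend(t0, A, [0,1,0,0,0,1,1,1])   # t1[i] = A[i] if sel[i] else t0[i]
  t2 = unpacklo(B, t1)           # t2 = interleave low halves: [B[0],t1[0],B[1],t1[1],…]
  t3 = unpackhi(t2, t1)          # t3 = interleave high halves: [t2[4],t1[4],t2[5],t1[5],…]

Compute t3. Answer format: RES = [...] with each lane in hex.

RES = [0x14, 0x14, 0x9b, 0x82, 0xa4, 0xe0, 0x30, 0xfd]

t0 = [0x09, 0xc9, 0x9b, 0x30, 0x14, 0x16, 0xa4, 0x19]
t1 = [0x09, 0x30, 0x9b, 0x30, 0x14, 0x82, 0xe0, 0xfd]
t2 = [0x09, 0x09, 0x9b, 0x30, 0x14, 0x9b, 0xa4, 0x30]
t3 = [0x14, 0x14, 0x9b, 0x82, 0xa4, 0xe0, 0x30, 0xfd]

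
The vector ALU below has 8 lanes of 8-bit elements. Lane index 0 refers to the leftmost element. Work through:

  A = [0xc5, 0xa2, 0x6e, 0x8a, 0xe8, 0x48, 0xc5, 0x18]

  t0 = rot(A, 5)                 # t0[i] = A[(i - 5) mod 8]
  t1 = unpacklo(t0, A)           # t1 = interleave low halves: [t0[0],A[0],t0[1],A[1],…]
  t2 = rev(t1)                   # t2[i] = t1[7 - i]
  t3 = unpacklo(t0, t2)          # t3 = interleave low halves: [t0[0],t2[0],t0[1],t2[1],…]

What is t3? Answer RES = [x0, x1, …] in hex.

t0 = [0x8a, 0xe8, 0x48, 0xc5, 0x18, 0xc5, 0xa2, 0x6e]
t1 = [0x8a, 0xc5, 0xe8, 0xa2, 0x48, 0x6e, 0xc5, 0x8a]
t2 = [0x8a, 0xc5, 0x6e, 0x48, 0xa2, 0xe8, 0xc5, 0x8a]
t3 = [0x8a, 0x8a, 0xe8, 0xc5, 0x48, 0x6e, 0xc5, 0x48]

RES = [ 0x8a  0x8a  0xe8  0xc5  0x48  0x6e  0xc5  0x48 ]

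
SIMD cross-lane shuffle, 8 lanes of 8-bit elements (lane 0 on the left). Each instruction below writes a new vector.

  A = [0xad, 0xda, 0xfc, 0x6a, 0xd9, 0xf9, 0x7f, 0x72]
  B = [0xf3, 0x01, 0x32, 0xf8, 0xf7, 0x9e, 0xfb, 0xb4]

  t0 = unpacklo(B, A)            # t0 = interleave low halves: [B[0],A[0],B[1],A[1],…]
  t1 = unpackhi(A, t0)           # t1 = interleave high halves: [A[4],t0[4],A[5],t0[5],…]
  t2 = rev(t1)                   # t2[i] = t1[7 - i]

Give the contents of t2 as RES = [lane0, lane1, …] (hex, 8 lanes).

  t0: f3 ad 01 da 32 fc f8 6a
  t1: d9 32 f9 fc 7f f8 72 6a
  t2: 6a 72 f8 7f fc f9 32 d9

RES = [ 0x6a  0x72  0xf8  0x7f  0xfc  0xf9  0x32  0xd9 ]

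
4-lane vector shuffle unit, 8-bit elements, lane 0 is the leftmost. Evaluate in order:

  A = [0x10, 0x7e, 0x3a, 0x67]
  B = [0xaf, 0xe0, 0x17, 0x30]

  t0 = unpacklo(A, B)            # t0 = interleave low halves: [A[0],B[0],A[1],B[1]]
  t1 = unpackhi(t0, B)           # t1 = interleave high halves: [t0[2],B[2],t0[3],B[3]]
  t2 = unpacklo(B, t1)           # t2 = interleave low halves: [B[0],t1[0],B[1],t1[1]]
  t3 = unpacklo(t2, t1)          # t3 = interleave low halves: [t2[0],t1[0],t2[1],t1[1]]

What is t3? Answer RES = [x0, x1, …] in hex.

RES = [0xaf, 0x7e, 0x7e, 0x17]

→ t0 |10|af|7e|e0|
→ t1 |7e|17|e0|30|
→ t2 |af|7e|e0|17|
→ t3 |af|7e|7e|17|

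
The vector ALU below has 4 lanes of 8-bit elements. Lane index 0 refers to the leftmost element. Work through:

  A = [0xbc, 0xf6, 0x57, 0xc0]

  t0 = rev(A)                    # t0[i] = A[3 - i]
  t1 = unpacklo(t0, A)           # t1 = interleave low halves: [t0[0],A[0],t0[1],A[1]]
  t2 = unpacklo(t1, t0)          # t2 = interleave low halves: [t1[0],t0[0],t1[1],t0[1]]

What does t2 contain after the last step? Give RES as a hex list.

t0 = [0xc0, 0x57, 0xf6, 0xbc]
t1 = [0xc0, 0xbc, 0x57, 0xf6]
t2 = [0xc0, 0xc0, 0xbc, 0x57]

RES = [0xc0, 0xc0, 0xbc, 0x57]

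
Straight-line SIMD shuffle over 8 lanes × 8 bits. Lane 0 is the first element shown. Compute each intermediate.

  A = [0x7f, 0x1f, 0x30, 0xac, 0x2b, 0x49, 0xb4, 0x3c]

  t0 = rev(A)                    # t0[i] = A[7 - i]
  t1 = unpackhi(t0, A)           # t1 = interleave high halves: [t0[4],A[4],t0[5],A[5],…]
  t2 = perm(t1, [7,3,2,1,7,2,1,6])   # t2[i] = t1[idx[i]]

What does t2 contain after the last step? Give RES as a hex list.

  t0: 3c b4 49 2b ac 30 1f 7f
  t1: ac 2b 30 49 1f b4 7f 3c
  t2: 3c 49 30 2b 3c 30 2b 7f

RES = [0x3c, 0x49, 0x30, 0x2b, 0x3c, 0x30, 0x2b, 0x7f]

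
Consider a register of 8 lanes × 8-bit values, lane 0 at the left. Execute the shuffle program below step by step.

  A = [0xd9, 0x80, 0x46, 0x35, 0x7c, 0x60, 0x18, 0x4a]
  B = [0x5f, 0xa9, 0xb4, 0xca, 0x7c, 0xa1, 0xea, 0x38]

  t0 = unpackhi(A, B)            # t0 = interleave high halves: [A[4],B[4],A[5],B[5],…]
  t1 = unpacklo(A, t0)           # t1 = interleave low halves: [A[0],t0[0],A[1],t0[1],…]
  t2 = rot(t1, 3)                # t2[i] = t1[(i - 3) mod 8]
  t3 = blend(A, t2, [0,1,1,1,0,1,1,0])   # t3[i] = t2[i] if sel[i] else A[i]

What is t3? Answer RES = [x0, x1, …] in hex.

t0 = [0x7c, 0x7c, 0x60, 0xa1, 0x18, 0xea, 0x4a, 0x38]
t1 = [0xd9, 0x7c, 0x80, 0x7c, 0x46, 0x60, 0x35, 0xa1]
t2 = [0x60, 0x35, 0xa1, 0xd9, 0x7c, 0x80, 0x7c, 0x46]
t3 = [0xd9, 0x35, 0xa1, 0xd9, 0x7c, 0x80, 0x7c, 0x4a]

RES = [0xd9, 0x35, 0xa1, 0xd9, 0x7c, 0x80, 0x7c, 0x4a]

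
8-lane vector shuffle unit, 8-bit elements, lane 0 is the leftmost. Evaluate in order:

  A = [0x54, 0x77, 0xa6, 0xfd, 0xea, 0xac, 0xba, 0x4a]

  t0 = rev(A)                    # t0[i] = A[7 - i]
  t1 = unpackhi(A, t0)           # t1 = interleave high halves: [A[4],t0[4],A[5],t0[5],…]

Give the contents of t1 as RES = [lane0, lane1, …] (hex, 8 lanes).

t0 = [0x4a, 0xba, 0xac, 0xea, 0xfd, 0xa6, 0x77, 0x54]
t1 = [0xea, 0xfd, 0xac, 0xa6, 0xba, 0x77, 0x4a, 0x54]

RES = [0xea, 0xfd, 0xac, 0xa6, 0xba, 0x77, 0x4a, 0x54]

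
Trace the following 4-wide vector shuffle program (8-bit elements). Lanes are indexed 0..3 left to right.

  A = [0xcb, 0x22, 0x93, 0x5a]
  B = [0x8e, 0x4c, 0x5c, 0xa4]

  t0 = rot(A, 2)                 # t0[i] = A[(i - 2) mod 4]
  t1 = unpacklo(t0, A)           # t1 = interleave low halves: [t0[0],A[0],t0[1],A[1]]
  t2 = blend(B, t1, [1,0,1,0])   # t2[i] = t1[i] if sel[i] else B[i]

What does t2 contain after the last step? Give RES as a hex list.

RES = [0x93, 0x4c, 0x5a, 0xa4]

→ t0 |93|5a|cb|22|
→ t1 |93|cb|5a|22|
→ t2 |93|4c|5a|a4|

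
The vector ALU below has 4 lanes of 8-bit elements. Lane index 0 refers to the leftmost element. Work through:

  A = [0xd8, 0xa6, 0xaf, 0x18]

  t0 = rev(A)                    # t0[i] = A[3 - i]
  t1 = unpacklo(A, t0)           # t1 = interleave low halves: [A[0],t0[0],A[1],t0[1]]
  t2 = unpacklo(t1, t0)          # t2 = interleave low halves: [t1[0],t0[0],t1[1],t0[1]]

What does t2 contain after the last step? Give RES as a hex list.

RES = [0xd8, 0x18, 0x18, 0xaf]

t0 = [0x18, 0xaf, 0xa6, 0xd8]
t1 = [0xd8, 0x18, 0xa6, 0xaf]
t2 = [0xd8, 0x18, 0x18, 0xaf]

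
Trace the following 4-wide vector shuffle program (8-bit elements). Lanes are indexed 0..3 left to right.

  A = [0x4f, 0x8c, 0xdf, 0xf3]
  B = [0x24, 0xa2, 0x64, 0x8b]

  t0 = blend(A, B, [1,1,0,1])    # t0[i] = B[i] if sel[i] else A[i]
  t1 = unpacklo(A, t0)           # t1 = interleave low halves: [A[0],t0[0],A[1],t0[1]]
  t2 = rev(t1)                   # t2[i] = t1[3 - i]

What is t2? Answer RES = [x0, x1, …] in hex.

RES = [0xa2, 0x8c, 0x24, 0x4f]

t0 = [0x24, 0xa2, 0xdf, 0x8b]
t1 = [0x4f, 0x24, 0x8c, 0xa2]
t2 = [0xa2, 0x8c, 0x24, 0x4f]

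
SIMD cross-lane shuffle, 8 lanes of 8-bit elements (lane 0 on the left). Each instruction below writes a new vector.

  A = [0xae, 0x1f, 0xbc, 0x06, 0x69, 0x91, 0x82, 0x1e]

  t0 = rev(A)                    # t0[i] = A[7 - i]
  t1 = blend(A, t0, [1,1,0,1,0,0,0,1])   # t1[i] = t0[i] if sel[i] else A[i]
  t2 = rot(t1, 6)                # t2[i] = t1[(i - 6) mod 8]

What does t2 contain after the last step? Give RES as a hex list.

RES = [0xbc, 0x69, 0x69, 0x91, 0x82, 0xae, 0x1e, 0x82]

→ t0 |1e|82|91|69|06|bc|1f|ae|
→ t1 |1e|82|bc|69|69|91|82|ae|
→ t2 |bc|69|69|91|82|ae|1e|82|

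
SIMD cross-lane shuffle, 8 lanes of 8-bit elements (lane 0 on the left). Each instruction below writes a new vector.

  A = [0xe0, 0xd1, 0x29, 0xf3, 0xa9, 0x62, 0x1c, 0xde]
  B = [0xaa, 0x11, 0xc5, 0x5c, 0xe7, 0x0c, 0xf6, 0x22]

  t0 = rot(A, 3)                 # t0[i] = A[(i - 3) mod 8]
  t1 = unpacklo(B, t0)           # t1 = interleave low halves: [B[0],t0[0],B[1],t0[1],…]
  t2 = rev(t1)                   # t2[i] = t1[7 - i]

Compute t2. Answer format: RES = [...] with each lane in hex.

RES = [ 0xe0  0x5c  0xde  0xc5  0x1c  0x11  0x62  0xaa ]

→ t0 |62|1c|de|e0|d1|29|f3|a9|
→ t1 |aa|62|11|1c|c5|de|5c|e0|
→ t2 |e0|5c|de|c5|1c|11|62|aa|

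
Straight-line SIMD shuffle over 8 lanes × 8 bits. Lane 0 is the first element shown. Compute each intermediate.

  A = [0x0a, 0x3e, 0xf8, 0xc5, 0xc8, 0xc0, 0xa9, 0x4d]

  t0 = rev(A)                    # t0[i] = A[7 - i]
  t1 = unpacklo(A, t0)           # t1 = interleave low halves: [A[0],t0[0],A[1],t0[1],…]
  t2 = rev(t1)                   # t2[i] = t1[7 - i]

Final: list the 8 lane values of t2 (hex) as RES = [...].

→ t0 |4d|a9|c0|c8|c5|f8|3e|0a|
→ t1 |0a|4d|3e|a9|f8|c0|c5|c8|
→ t2 |c8|c5|c0|f8|a9|3e|4d|0a|

RES = [ 0xc8  0xc5  0xc0  0xf8  0xa9  0x3e  0x4d  0x0a ]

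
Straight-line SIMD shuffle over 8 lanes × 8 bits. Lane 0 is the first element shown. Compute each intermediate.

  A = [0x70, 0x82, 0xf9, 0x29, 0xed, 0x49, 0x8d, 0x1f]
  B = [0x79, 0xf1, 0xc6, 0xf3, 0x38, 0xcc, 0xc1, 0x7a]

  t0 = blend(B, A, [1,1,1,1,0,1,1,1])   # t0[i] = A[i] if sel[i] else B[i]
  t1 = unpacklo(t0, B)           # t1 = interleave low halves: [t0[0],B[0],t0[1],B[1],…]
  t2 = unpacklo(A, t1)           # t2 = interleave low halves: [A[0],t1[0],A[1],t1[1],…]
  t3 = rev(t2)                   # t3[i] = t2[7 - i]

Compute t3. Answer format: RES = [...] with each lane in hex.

t0 = [0x70, 0x82, 0xf9, 0x29, 0x38, 0x49, 0x8d, 0x1f]
t1 = [0x70, 0x79, 0x82, 0xf1, 0xf9, 0xc6, 0x29, 0xf3]
t2 = [0x70, 0x70, 0x82, 0x79, 0xf9, 0x82, 0x29, 0xf1]
t3 = [0xf1, 0x29, 0x82, 0xf9, 0x79, 0x82, 0x70, 0x70]

RES = [0xf1, 0x29, 0x82, 0xf9, 0x79, 0x82, 0x70, 0x70]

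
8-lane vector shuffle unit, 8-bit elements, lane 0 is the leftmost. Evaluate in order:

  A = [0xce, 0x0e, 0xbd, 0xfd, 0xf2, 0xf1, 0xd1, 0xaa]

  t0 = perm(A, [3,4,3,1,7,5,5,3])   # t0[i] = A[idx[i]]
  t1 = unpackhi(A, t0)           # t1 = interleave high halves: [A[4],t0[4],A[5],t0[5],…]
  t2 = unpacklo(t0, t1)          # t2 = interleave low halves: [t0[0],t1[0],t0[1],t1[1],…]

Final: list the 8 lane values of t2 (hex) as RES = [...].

t0 = [0xfd, 0xf2, 0xfd, 0x0e, 0xaa, 0xf1, 0xf1, 0xfd]
t1 = [0xf2, 0xaa, 0xf1, 0xf1, 0xd1, 0xf1, 0xaa, 0xfd]
t2 = [0xfd, 0xf2, 0xf2, 0xaa, 0xfd, 0xf1, 0x0e, 0xf1]

RES = [ 0xfd  0xf2  0xf2  0xaa  0xfd  0xf1  0x0e  0xf1 ]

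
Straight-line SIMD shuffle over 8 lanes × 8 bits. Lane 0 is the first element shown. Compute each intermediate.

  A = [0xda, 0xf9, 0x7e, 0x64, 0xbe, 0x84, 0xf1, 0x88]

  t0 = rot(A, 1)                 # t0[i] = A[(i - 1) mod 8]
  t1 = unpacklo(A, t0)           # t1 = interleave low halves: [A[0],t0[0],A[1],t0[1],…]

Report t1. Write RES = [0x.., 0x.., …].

RES = [ 0xda  0x88  0xf9  0xda  0x7e  0xf9  0x64  0x7e ]

  t0: 88 da f9 7e 64 be 84 f1
  t1: da 88 f9 da 7e f9 64 7e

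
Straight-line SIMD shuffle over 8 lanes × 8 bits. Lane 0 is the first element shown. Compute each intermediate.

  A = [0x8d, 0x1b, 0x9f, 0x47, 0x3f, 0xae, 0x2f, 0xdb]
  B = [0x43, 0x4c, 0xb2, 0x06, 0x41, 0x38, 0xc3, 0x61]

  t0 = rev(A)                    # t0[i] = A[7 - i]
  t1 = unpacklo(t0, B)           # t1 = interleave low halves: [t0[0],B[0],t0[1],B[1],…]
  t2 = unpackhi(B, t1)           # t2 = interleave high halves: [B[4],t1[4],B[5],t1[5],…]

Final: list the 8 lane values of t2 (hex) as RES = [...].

RES = [0x41, 0xae, 0x38, 0xb2, 0xc3, 0x3f, 0x61, 0x06]

  t0: db 2f ae 3f 47 9f 1b 8d
  t1: db 43 2f 4c ae b2 3f 06
  t2: 41 ae 38 b2 c3 3f 61 06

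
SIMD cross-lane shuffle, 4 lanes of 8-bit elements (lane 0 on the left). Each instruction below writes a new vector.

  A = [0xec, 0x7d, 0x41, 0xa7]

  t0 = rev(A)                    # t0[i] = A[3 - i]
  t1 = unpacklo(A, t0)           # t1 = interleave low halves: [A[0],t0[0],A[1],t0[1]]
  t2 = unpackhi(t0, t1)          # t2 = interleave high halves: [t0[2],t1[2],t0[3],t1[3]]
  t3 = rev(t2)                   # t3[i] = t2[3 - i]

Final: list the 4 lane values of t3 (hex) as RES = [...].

t0 = [0xa7, 0x41, 0x7d, 0xec]
t1 = [0xec, 0xa7, 0x7d, 0x41]
t2 = [0x7d, 0x7d, 0xec, 0x41]
t3 = [0x41, 0xec, 0x7d, 0x7d]

RES = [0x41, 0xec, 0x7d, 0x7d]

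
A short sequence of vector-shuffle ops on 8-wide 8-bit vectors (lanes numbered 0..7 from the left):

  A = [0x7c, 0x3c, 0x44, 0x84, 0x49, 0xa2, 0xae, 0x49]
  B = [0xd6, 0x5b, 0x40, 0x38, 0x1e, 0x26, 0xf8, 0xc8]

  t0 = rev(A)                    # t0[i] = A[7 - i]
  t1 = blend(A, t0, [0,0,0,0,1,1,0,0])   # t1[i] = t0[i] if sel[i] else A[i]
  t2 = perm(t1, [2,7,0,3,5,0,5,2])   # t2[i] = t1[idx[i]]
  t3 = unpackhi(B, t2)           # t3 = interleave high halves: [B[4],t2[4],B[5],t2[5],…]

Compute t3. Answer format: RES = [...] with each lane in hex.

RES = [0x1e, 0x44, 0x26, 0x7c, 0xf8, 0x44, 0xc8, 0x44]

→ t0 |49|ae|a2|49|84|44|3c|7c|
→ t1 |7c|3c|44|84|84|44|ae|49|
→ t2 |44|49|7c|84|44|7c|44|44|
→ t3 |1e|44|26|7c|f8|44|c8|44|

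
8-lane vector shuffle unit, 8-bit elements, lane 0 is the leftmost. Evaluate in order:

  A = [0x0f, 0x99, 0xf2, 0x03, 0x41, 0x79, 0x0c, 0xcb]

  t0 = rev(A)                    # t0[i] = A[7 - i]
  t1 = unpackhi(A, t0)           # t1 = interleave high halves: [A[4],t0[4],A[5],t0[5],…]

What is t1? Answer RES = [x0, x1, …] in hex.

t0 = [0xcb, 0x0c, 0x79, 0x41, 0x03, 0xf2, 0x99, 0x0f]
t1 = [0x41, 0x03, 0x79, 0xf2, 0x0c, 0x99, 0xcb, 0x0f]

RES = [0x41, 0x03, 0x79, 0xf2, 0x0c, 0x99, 0xcb, 0x0f]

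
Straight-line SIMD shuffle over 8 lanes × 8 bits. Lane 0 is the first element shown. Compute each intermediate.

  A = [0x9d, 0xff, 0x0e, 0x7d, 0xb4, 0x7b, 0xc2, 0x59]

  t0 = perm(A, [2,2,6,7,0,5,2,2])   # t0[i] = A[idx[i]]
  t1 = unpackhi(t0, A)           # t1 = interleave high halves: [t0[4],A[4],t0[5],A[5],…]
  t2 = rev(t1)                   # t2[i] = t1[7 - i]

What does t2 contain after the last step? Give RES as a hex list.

RES = [0x59, 0x0e, 0xc2, 0x0e, 0x7b, 0x7b, 0xb4, 0x9d]

  t0: 0e 0e c2 59 9d 7b 0e 0e
  t1: 9d b4 7b 7b 0e c2 0e 59
  t2: 59 0e c2 0e 7b 7b b4 9d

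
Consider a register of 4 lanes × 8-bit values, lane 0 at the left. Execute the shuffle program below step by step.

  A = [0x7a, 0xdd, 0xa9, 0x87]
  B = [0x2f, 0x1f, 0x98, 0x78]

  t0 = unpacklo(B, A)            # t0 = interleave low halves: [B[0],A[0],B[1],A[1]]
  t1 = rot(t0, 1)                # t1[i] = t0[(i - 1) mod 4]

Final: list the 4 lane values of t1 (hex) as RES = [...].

  t0: 2f 7a 1f dd
  t1: dd 2f 7a 1f

RES = [0xdd, 0x2f, 0x7a, 0x1f]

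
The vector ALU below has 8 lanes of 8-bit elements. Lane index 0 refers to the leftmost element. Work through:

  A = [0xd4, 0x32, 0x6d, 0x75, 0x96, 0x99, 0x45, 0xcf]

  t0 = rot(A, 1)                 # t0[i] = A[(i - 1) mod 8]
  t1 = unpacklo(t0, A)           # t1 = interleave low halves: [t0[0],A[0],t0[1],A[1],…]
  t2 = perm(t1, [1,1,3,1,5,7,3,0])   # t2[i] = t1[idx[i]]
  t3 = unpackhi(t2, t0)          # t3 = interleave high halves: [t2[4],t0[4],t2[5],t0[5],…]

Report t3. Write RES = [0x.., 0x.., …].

RES = [0x6d, 0x75, 0x75, 0x96, 0x32, 0x99, 0xcf, 0x45]

t0 = [0xcf, 0xd4, 0x32, 0x6d, 0x75, 0x96, 0x99, 0x45]
t1 = [0xcf, 0xd4, 0xd4, 0x32, 0x32, 0x6d, 0x6d, 0x75]
t2 = [0xd4, 0xd4, 0x32, 0xd4, 0x6d, 0x75, 0x32, 0xcf]
t3 = [0x6d, 0x75, 0x75, 0x96, 0x32, 0x99, 0xcf, 0x45]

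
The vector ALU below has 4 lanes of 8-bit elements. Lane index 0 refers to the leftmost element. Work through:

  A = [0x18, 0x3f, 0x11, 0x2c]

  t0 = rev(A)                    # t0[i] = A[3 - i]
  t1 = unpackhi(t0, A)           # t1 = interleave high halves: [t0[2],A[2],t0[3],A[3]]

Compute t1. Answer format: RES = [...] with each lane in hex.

RES = [ 0x3f  0x11  0x18  0x2c ]

→ t0 |2c|11|3f|18|
→ t1 |3f|11|18|2c|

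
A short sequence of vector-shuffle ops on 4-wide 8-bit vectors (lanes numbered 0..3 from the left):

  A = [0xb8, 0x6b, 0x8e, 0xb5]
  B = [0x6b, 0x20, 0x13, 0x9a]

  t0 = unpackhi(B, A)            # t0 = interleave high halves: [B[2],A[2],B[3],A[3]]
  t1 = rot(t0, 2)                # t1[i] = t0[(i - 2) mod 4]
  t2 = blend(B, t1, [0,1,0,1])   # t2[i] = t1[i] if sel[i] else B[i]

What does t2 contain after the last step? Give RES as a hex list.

t0 = [0x13, 0x8e, 0x9a, 0xb5]
t1 = [0x9a, 0xb5, 0x13, 0x8e]
t2 = [0x6b, 0xb5, 0x13, 0x8e]

RES = [0x6b, 0xb5, 0x13, 0x8e]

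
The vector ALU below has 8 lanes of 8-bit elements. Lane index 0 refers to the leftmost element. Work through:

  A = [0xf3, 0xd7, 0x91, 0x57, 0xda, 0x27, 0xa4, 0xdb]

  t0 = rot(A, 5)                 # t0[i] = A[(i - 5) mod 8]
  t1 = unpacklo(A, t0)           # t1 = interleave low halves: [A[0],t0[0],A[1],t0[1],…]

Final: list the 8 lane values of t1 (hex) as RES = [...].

RES = [ 0xf3  0x57  0xd7  0xda  0x91  0x27  0x57  0xa4 ]

  t0: 57 da 27 a4 db f3 d7 91
  t1: f3 57 d7 da 91 27 57 a4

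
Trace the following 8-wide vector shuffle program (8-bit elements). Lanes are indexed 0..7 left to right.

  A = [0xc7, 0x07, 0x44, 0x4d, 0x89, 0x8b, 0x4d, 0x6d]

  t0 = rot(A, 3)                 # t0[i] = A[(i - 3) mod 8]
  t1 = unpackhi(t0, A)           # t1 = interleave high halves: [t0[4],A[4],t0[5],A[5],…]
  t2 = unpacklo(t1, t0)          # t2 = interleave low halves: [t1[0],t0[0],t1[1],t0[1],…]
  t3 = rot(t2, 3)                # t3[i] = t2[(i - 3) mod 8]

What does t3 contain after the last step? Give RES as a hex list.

  t0: 8b 4d 6d c7 07 44 4d 89
  t1: 07 89 44 8b 4d 4d 89 6d
  t2: 07 8b 89 4d 44 6d 8b c7
  t3: 6d 8b c7 07 8b 89 4d 44

RES = [0x6d, 0x8b, 0xc7, 0x07, 0x8b, 0x89, 0x4d, 0x44]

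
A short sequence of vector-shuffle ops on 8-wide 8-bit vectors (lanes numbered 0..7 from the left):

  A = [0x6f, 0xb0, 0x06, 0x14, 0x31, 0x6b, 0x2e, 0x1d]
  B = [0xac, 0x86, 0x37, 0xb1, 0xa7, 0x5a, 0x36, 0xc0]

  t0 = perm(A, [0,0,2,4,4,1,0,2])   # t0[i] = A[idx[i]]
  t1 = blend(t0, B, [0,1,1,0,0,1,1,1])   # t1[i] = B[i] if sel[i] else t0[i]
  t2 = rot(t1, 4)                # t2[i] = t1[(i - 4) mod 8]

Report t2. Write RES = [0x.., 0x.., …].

RES = [ 0x31  0x5a  0x36  0xc0  0x6f  0x86  0x37  0x31 ]

→ t0 |6f|6f|06|31|31|b0|6f|06|
→ t1 |6f|86|37|31|31|5a|36|c0|
→ t2 |31|5a|36|c0|6f|86|37|31|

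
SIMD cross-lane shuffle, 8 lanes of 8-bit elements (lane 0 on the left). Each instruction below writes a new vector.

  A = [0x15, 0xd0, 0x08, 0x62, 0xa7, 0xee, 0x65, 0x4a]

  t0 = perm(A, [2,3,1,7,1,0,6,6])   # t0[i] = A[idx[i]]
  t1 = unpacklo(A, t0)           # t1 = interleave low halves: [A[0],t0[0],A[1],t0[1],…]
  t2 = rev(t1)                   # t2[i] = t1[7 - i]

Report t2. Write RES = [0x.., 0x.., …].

  t0: 08 62 d0 4a d0 15 65 65
  t1: 15 08 d0 62 08 d0 62 4a
  t2: 4a 62 d0 08 62 d0 08 15

RES = [ 0x4a  0x62  0xd0  0x08  0x62  0xd0  0x08  0x15 ]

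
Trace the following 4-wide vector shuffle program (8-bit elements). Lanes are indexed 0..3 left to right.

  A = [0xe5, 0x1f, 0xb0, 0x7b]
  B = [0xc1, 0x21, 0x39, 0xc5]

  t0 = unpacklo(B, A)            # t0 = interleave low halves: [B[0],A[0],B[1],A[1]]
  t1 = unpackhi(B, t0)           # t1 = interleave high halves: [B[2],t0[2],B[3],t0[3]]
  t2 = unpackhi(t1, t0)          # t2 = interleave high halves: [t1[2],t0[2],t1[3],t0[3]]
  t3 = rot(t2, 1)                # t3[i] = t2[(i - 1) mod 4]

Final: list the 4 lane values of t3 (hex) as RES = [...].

→ t0 |c1|e5|21|1f|
→ t1 |39|21|c5|1f|
→ t2 |c5|21|1f|1f|
→ t3 |1f|c5|21|1f|

RES = [0x1f, 0xc5, 0x21, 0x1f]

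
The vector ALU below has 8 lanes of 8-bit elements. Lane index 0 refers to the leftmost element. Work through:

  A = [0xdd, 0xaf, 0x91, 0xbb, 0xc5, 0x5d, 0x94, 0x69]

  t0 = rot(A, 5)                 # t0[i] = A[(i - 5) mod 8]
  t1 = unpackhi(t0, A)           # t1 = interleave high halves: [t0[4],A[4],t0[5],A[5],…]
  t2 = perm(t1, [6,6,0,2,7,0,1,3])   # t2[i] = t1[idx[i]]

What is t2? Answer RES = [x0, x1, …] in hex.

RES = [ 0x91  0x91  0x69  0xdd  0x69  0x69  0xc5  0x5d ]

t0 = [0xbb, 0xc5, 0x5d, 0x94, 0x69, 0xdd, 0xaf, 0x91]
t1 = [0x69, 0xc5, 0xdd, 0x5d, 0xaf, 0x94, 0x91, 0x69]
t2 = [0x91, 0x91, 0x69, 0xdd, 0x69, 0x69, 0xc5, 0x5d]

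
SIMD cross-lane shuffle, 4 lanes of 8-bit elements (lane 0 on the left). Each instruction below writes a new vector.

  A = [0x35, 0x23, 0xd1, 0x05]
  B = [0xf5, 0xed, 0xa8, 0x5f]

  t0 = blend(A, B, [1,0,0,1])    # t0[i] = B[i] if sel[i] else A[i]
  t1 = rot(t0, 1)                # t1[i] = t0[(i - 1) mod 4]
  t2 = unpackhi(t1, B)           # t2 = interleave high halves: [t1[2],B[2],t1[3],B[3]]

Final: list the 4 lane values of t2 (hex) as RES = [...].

RES = [0x23, 0xa8, 0xd1, 0x5f]

  t0: f5 23 d1 5f
  t1: 5f f5 23 d1
  t2: 23 a8 d1 5f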